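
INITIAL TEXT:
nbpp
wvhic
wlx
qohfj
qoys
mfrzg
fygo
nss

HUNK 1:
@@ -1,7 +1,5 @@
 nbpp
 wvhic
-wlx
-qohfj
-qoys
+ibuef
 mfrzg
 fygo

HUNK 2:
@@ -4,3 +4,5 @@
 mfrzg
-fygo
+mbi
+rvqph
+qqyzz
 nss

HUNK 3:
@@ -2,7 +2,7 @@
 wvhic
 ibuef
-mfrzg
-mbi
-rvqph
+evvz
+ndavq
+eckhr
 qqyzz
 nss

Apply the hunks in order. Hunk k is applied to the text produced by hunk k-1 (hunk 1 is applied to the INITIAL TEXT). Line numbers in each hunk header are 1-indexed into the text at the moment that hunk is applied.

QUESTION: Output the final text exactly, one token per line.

Answer: nbpp
wvhic
ibuef
evvz
ndavq
eckhr
qqyzz
nss

Derivation:
Hunk 1: at line 1 remove [wlx,qohfj,qoys] add [ibuef] -> 6 lines: nbpp wvhic ibuef mfrzg fygo nss
Hunk 2: at line 4 remove [fygo] add [mbi,rvqph,qqyzz] -> 8 lines: nbpp wvhic ibuef mfrzg mbi rvqph qqyzz nss
Hunk 3: at line 2 remove [mfrzg,mbi,rvqph] add [evvz,ndavq,eckhr] -> 8 lines: nbpp wvhic ibuef evvz ndavq eckhr qqyzz nss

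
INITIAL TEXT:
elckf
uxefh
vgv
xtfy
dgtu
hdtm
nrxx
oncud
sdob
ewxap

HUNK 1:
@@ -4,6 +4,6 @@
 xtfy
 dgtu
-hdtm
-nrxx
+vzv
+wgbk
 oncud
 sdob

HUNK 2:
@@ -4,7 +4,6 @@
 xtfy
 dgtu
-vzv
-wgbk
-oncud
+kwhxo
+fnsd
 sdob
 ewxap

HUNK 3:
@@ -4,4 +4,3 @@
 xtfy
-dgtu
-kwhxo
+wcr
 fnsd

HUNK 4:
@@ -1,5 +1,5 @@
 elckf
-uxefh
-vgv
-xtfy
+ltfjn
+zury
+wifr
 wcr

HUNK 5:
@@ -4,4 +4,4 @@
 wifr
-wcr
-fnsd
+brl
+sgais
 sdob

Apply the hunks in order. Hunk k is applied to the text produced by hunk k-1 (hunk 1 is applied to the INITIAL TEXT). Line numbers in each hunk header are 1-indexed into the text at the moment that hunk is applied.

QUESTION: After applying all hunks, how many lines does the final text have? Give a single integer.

Answer: 8

Derivation:
Hunk 1: at line 4 remove [hdtm,nrxx] add [vzv,wgbk] -> 10 lines: elckf uxefh vgv xtfy dgtu vzv wgbk oncud sdob ewxap
Hunk 2: at line 4 remove [vzv,wgbk,oncud] add [kwhxo,fnsd] -> 9 lines: elckf uxefh vgv xtfy dgtu kwhxo fnsd sdob ewxap
Hunk 3: at line 4 remove [dgtu,kwhxo] add [wcr] -> 8 lines: elckf uxefh vgv xtfy wcr fnsd sdob ewxap
Hunk 4: at line 1 remove [uxefh,vgv,xtfy] add [ltfjn,zury,wifr] -> 8 lines: elckf ltfjn zury wifr wcr fnsd sdob ewxap
Hunk 5: at line 4 remove [wcr,fnsd] add [brl,sgais] -> 8 lines: elckf ltfjn zury wifr brl sgais sdob ewxap
Final line count: 8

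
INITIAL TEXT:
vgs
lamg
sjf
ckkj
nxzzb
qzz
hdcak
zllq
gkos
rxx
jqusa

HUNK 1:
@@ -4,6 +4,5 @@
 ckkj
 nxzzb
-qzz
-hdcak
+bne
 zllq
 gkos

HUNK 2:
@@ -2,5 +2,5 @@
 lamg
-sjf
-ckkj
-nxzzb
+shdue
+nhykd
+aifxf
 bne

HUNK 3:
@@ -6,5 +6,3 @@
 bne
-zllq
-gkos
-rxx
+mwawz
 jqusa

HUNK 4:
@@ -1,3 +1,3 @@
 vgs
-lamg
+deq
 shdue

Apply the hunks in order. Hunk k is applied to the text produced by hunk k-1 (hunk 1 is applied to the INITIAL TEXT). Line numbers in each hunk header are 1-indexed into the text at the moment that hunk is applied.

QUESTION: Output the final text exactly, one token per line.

Answer: vgs
deq
shdue
nhykd
aifxf
bne
mwawz
jqusa

Derivation:
Hunk 1: at line 4 remove [qzz,hdcak] add [bne] -> 10 lines: vgs lamg sjf ckkj nxzzb bne zllq gkos rxx jqusa
Hunk 2: at line 2 remove [sjf,ckkj,nxzzb] add [shdue,nhykd,aifxf] -> 10 lines: vgs lamg shdue nhykd aifxf bne zllq gkos rxx jqusa
Hunk 3: at line 6 remove [zllq,gkos,rxx] add [mwawz] -> 8 lines: vgs lamg shdue nhykd aifxf bne mwawz jqusa
Hunk 4: at line 1 remove [lamg] add [deq] -> 8 lines: vgs deq shdue nhykd aifxf bne mwawz jqusa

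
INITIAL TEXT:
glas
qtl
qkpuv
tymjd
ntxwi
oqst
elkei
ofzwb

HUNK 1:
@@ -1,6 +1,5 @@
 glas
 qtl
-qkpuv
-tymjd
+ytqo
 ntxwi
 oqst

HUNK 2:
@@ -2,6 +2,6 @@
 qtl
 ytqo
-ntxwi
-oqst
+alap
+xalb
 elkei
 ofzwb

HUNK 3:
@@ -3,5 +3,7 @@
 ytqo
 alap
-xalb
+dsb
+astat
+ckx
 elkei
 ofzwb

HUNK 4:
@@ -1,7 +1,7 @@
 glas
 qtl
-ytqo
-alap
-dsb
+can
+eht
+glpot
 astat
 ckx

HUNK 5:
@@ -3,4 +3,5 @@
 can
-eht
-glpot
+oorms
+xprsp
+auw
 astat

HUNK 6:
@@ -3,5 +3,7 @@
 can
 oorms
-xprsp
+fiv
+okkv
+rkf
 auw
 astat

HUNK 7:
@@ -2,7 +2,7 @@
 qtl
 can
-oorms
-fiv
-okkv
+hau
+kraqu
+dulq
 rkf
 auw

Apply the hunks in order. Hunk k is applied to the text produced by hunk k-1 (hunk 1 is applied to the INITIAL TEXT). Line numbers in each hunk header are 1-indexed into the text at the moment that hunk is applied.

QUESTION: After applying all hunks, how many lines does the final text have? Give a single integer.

Answer: 12

Derivation:
Hunk 1: at line 1 remove [qkpuv,tymjd] add [ytqo] -> 7 lines: glas qtl ytqo ntxwi oqst elkei ofzwb
Hunk 2: at line 2 remove [ntxwi,oqst] add [alap,xalb] -> 7 lines: glas qtl ytqo alap xalb elkei ofzwb
Hunk 3: at line 3 remove [xalb] add [dsb,astat,ckx] -> 9 lines: glas qtl ytqo alap dsb astat ckx elkei ofzwb
Hunk 4: at line 1 remove [ytqo,alap,dsb] add [can,eht,glpot] -> 9 lines: glas qtl can eht glpot astat ckx elkei ofzwb
Hunk 5: at line 3 remove [eht,glpot] add [oorms,xprsp,auw] -> 10 lines: glas qtl can oorms xprsp auw astat ckx elkei ofzwb
Hunk 6: at line 3 remove [xprsp] add [fiv,okkv,rkf] -> 12 lines: glas qtl can oorms fiv okkv rkf auw astat ckx elkei ofzwb
Hunk 7: at line 2 remove [oorms,fiv,okkv] add [hau,kraqu,dulq] -> 12 lines: glas qtl can hau kraqu dulq rkf auw astat ckx elkei ofzwb
Final line count: 12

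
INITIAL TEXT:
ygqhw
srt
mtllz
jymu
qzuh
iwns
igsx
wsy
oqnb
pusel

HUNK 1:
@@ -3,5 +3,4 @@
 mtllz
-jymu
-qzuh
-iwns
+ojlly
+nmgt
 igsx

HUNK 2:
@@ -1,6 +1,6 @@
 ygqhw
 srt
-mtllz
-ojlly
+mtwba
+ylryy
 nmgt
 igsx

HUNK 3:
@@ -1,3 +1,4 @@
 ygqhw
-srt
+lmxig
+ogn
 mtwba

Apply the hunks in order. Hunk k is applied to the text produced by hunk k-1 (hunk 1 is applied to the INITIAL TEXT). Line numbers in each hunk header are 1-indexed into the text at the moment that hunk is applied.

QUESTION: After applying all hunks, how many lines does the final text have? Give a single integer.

Hunk 1: at line 3 remove [jymu,qzuh,iwns] add [ojlly,nmgt] -> 9 lines: ygqhw srt mtllz ojlly nmgt igsx wsy oqnb pusel
Hunk 2: at line 1 remove [mtllz,ojlly] add [mtwba,ylryy] -> 9 lines: ygqhw srt mtwba ylryy nmgt igsx wsy oqnb pusel
Hunk 3: at line 1 remove [srt] add [lmxig,ogn] -> 10 lines: ygqhw lmxig ogn mtwba ylryy nmgt igsx wsy oqnb pusel
Final line count: 10

Answer: 10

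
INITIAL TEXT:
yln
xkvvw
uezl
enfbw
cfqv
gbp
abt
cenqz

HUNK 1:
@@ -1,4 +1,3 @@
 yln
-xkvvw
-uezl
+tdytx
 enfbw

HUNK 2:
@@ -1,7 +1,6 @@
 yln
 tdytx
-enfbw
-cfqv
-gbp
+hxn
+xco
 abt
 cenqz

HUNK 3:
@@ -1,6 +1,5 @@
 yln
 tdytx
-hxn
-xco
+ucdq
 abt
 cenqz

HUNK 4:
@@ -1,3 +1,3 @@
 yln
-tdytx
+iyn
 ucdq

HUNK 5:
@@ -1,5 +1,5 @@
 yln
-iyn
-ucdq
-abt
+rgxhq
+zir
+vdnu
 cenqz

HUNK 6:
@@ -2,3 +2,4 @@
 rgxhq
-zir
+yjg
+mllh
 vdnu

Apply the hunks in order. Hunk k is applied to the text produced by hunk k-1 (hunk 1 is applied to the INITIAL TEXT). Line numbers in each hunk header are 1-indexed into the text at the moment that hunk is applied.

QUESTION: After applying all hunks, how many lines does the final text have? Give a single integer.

Hunk 1: at line 1 remove [xkvvw,uezl] add [tdytx] -> 7 lines: yln tdytx enfbw cfqv gbp abt cenqz
Hunk 2: at line 1 remove [enfbw,cfqv,gbp] add [hxn,xco] -> 6 lines: yln tdytx hxn xco abt cenqz
Hunk 3: at line 1 remove [hxn,xco] add [ucdq] -> 5 lines: yln tdytx ucdq abt cenqz
Hunk 4: at line 1 remove [tdytx] add [iyn] -> 5 lines: yln iyn ucdq abt cenqz
Hunk 5: at line 1 remove [iyn,ucdq,abt] add [rgxhq,zir,vdnu] -> 5 lines: yln rgxhq zir vdnu cenqz
Hunk 6: at line 2 remove [zir] add [yjg,mllh] -> 6 lines: yln rgxhq yjg mllh vdnu cenqz
Final line count: 6

Answer: 6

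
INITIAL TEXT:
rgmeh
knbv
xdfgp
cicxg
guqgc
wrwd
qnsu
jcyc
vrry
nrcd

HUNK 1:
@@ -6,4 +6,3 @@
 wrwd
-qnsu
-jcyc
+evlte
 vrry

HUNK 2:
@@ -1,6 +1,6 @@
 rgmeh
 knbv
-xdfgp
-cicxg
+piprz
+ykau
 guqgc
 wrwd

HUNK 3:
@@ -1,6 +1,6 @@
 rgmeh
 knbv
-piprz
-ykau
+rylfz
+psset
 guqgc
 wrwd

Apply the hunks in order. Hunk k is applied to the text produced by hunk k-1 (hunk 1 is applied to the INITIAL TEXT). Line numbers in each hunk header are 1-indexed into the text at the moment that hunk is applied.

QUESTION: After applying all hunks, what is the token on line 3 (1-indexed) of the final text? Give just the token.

Hunk 1: at line 6 remove [qnsu,jcyc] add [evlte] -> 9 lines: rgmeh knbv xdfgp cicxg guqgc wrwd evlte vrry nrcd
Hunk 2: at line 1 remove [xdfgp,cicxg] add [piprz,ykau] -> 9 lines: rgmeh knbv piprz ykau guqgc wrwd evlte vrry nrcd
Hunk 3: at line 1 remove [piprz,ykau] add [rylfz,psset] -> 9 lines: rgmeh knbv rylfz psset guqgc wrwd evlte vrry nrcd
Final line 3: rylfz

Answer: rylfz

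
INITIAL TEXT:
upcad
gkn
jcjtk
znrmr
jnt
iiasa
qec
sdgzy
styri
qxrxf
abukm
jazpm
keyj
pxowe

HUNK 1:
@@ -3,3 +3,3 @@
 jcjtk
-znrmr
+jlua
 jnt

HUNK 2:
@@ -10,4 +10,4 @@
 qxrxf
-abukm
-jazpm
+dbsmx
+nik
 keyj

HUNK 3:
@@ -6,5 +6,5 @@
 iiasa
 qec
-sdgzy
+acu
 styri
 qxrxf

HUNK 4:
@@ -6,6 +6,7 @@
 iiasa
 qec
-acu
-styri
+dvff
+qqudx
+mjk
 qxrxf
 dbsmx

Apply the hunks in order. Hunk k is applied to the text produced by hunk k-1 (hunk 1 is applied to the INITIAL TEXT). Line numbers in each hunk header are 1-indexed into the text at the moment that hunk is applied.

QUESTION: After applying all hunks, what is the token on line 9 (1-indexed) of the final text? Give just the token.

Hunk 1: at line 3 remove [znrmr] add [jlua] -> 14 lines: upcad gkn jcjtk jlua jnt iiasa qec sdgzy styri qxrxf abukm jazpm keyj pxowe
Hunk 2: at line 10 remove [abukm,jazpm] add [dbsmx,nik] -> 14 lines: upcad gkn jcjtk jlua jnt iiasa qec sdgzy styri qxrxf dbsmx nik keyj pxowe
Hunk 3: at line 6 remove [sdgzy] add [acu] -> 14 lines: upcad gkn jcjtk jlua jnt iiasa qec acu styri qxrxf dbsmx nik keyj pxowe
Hunk 4: at line 6 remove [acu,styri] add [dvff,qqudx,mjk] -> 15 lines: upcad gkn jcjtk jlua jnt iiasa qec dvff qqudx mjk qxrxf dbsmx nik keyj pxowe
Final line 9: qqudx

Answer: qqudx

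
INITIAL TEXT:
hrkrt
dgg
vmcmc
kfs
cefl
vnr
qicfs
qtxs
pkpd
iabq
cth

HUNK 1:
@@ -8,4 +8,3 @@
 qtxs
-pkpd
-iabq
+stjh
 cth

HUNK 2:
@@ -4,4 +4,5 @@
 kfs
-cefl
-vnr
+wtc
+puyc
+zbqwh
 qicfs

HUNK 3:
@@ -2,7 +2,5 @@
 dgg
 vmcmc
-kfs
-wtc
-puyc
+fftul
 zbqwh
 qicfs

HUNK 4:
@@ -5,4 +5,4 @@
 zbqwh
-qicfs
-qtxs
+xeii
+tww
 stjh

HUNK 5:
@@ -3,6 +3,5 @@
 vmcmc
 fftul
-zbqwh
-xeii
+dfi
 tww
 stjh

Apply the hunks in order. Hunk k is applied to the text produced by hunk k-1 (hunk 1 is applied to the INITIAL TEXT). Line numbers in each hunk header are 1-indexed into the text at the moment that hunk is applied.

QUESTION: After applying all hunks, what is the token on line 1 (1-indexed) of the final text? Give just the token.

Answer: hrkrt

Derivation:
Hunk 1: at line 8 remove [pkpd,iabq] add [stjh] -> 10 lines: hrkrt dgg vmcmc kfs cefl vnr qicfs qtxs stjh cth
Hunk 2: at line 4 remove [cefl,vnr] add [wtc,puyc,zbqwh] -> 11 lines: hrkrt dgg vmcmc kfs wtc puyc zbqwh qicfs qtxs stjh cth
Hunk 3: at line 2 remove [kfs,wtc,puyc] add [fftul] -> 9 lines: hrkrt dgg vmcmc fftul zbqwh qicfs qtxs stjh cth
Hunk 4: at line 5 remove [qicfs,qtxs] add [xeii,tww] -> 9 lines: hrkrt dgg vmcmc fftul zbqwh xeii tww stjh cth
Hunk 5: at line 3 remove [zbqwh,xeii] add [dfi] -> 8 lines: hrkrt dgg vmcmc fftul dfi tww stjh cth
Final line 1: hrkrt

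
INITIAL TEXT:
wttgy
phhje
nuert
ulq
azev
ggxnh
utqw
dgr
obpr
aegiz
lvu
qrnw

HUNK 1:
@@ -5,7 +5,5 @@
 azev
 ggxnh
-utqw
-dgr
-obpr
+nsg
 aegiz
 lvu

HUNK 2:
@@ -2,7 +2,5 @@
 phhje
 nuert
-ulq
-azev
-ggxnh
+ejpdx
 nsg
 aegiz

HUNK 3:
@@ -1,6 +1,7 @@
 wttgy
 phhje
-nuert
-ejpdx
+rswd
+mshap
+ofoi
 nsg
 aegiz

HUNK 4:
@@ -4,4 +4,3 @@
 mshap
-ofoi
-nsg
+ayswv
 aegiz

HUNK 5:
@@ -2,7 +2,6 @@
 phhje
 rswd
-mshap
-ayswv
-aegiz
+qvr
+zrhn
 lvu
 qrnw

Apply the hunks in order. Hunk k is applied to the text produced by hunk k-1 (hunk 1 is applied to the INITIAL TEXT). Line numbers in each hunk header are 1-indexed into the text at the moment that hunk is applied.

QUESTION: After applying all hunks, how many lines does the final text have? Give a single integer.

Answer: 7

Derivation:
Hunk 1: at line 5 remove [utqw,dgr,obpr] add [nsg] -> 10 lines: wttgy phhje nuert ulq azev ggxnh nsg aegiz lvu qrnw
Hunk 2: at line 2 remove [ulq,azev,ggxnh] add [ejpdx] -> 8 lines: wttgy phhje nuert ejpdx nsg aegiz lvu qrnw
Hunk 3: at line 1 remove [nuert,ejpdx] add [rswd,mshap,ofoi] -> 9 lines: wttgy phhje rswd mshap ofoi nsg aegiz lvu qrnw
Hunk 4: at line 4 remove [ofoi,nsg] add [ayswv] -> 8 lines: wttgy phhje rswd mshap ayswv aegiz lvu qrnw
Hunk 5: at line 2 remove [mshap,ayswv,aegiz] add [qvr,zrhn] -> 7 lines: wttgy phhje rswd qvr zrhn lvu qrnw
Final line count: 7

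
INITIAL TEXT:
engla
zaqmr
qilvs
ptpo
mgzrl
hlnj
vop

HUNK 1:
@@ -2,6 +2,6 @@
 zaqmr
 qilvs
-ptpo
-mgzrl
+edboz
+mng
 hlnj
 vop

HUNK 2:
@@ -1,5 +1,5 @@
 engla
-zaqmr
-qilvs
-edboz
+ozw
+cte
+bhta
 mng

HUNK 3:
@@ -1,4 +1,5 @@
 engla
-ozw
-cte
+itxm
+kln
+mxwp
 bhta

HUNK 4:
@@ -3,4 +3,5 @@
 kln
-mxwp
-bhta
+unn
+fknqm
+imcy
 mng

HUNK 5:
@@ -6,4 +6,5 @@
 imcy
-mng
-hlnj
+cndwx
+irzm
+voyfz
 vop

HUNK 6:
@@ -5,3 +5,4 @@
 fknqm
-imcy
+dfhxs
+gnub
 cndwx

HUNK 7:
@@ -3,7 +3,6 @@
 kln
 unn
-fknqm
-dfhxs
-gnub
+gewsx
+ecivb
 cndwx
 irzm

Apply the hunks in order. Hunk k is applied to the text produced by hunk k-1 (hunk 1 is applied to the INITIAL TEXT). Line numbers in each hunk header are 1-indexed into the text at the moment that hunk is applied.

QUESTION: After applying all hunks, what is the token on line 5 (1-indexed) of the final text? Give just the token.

Answer: gewsx

Derivation:
Hunk 1: at line 2 remove [ptpo,mgzrl] add [edboz,mng] -> 7 lines: engla zaqmr qilvs edboz mng hlnj vop
Hunk 2: at line 1 remove [zaqmr,qilvs,edboz] add [ozw,cte,bhta] -> 7 lines: engla ozw cte bhta mng hlnj vop
Hunk 3: at line 1 remove [ozw,cte] add [itxm,kln,mxwp] -> 8 lines: engla itxm kln mxwp bhta mng hlnj vop
Hunk 4: at line 3 remove [mxwp,bhta] add [unn,fknqm,imcy] -> 9 lines: engla itxm kln unn fknqm imcy mng hlnj vop
Hunk 5: at line 6 remove [mng,hlnj] add [cndwx,irzm,voyfz] -> 10 lines: engla itxm kln unn fknqm imcy cndwx irzm voyfz vop
Hunk 6: at line 5 remove [imcy] add [dfhxs,gnub] -> 11 lines: engla itxm kln unn fknqm dfhxs gnub cndwx irzm voyfz vop
Hunk 7: at line 3 remove [fknqm,dfhxs,gnub] add [gewsx,ecivb] -> 10 lines: engla itxm kln unn gewsx ecivb cndwx irzm voyfz vop
Final line 5: gewsx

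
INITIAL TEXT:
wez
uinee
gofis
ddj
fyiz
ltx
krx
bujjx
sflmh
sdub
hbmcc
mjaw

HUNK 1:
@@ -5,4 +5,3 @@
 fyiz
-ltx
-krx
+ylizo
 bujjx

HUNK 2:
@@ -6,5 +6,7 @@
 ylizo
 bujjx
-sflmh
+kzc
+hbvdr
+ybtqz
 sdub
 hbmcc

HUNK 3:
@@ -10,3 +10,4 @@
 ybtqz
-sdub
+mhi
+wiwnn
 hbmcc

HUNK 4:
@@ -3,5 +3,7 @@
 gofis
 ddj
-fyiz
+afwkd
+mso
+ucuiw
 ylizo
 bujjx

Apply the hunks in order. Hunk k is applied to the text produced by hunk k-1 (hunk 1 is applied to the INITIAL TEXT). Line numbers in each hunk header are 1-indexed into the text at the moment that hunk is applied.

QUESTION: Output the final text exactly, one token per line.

Hunk 1: at line 5 remove [ltx,krx] add [ylizo] -> 11 lines: wez uinee gofis ddj fyiz ylizo bujjx sflmh sdub hbmcc mjaw
Hunk 2: at line 6 remove [sflmh] add [kzc,hbvdr,ybtqz] -> 13 lines: wez uinee gofis ddj fyiz ylizo bujjx kzc hbvdr ybtqz sdub hbmcc mjaw
Hunk 3: at line 10 remove [sdub] add [mhi,wiwnn] -> 14 lines: wez uinee gofis ddj fyiz ylizo bujjx kzc hbvdr ybtqz mhi wiwnn hbmcc mjaw
Hunk 4: at line 3 remove [fyiz] add [afwkd,mso,ucuiw] -> 16 lines: wez uinee gofis ddj afwkd mso ucuiw ylizo bujjx kzc hbvdr ybtqz mhi wiwnn hbmcc mjaw

Answer: wez
uinee
gofis
ddj
afwkd
mso
ucuiw
ylizo
bujjx
kzc
hbvdr
ybtqz
mhi
wiwnn
hbmcc
mjaw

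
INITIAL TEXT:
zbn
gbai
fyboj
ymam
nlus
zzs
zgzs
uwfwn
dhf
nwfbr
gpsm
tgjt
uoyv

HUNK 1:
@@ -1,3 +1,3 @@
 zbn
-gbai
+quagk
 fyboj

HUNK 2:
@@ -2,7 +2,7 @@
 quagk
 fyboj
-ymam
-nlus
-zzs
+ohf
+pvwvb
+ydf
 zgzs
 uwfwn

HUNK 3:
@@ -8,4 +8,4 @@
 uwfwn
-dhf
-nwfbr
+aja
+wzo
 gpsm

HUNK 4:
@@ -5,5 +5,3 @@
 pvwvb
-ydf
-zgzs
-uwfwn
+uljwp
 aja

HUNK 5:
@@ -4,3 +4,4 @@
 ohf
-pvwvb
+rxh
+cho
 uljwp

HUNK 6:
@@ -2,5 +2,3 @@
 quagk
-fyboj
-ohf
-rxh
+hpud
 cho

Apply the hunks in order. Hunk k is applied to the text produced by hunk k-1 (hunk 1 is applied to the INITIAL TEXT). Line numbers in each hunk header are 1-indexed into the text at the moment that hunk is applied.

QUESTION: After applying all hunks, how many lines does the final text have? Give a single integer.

Answer: 10

Derivation:
Hunk 1: at line 1 remove [gbai] add [quagk] -> 13 lines: zbn quagk fyboj ymam nlus zzs zgzs uwfwn dhf nwfbr gpsm tgjt uoyv
Hunk 2: at line 2 remove [ymam,nlus,zzs] add [ohf,pvwvb,ydf] -> 13 lines: zbn quagk fyboj ohf pvwvb ydf zgzs uwfwn dhf nwfbr gpsm tgjt uoyv
Hunk 3: at line 8 remove [dhf,nwfbr] add [aja,wzo] -> 13 lines: zbn quagk fyboj ohf pvwvb ydf zgzs uwfwn aja wzo gpsm tgjt uoyv
Hunk 4: at line 5 remove [ydf,zgzs,uwfwn] add [uljwp] -> 11 lines: zbn quagk fyboj ohf pvwvb uljwp aja wzo gpsm tgjt uoyv
Hunk 5: at line 4 remove [pvwvb] add [rxh,cho] -> 12 lines: zbn quagk fyboj ohf rxh cho uljwp aja wzo gpsm tgjt uoyv
Hunk 6: at line 2 remove [fyboj,ohf,rxh] add [hpud] -> 10 lines: zbn quagk hpud cho uljwp aja wzo gpsm tgjt uoyv
Final line count: 10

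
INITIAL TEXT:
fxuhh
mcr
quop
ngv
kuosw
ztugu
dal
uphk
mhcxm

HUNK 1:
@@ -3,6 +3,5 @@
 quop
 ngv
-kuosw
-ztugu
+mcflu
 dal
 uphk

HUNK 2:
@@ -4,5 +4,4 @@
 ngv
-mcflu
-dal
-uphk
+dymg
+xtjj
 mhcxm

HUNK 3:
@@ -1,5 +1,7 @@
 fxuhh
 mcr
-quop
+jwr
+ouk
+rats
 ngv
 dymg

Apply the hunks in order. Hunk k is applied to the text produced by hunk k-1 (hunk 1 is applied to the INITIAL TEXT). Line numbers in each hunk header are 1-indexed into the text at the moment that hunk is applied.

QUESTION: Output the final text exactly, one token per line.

Answer: fxuhh
mcr
jwr
ouk
rats
ngv
dymg
xtjj
mhcxm

Derivation:
Hunk 1: at line 3 remove [kuosw,ztugu] add [mcflu] -> 8 lines: fxuhh mcr quop ngv mcflu dal uphk mhcxm
Hunk 2: at line 4 remove [mcflu,dal,uphk] add [dymg,xtjj] -> 7 lines: fxuhh mcr quop ngv dymg xtjj mhcxm
Hunk 3: at line 1 remove [quop] add [jwr,ouk,rats] -> 9 lines: fxuhh mcr jwr ouk rats ngv dymg xtjj mhcxm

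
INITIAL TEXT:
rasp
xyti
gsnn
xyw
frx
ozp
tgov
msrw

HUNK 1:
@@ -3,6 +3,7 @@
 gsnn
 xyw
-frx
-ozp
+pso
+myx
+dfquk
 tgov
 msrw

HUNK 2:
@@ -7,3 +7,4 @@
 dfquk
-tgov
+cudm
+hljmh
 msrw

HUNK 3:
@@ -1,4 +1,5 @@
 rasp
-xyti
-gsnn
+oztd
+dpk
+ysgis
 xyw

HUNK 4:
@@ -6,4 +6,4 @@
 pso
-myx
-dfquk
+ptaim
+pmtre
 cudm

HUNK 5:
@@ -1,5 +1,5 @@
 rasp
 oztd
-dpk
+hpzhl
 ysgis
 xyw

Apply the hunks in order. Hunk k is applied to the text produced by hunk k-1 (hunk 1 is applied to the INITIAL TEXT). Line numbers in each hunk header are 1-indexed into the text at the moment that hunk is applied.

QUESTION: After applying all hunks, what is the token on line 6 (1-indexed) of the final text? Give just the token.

Answer: pso

Derivation:
Hunk 1: at line 3 remove [frx,ozp] add [pso,myx,dfquk] -> 9 lines: rasp xyti gsnn xyw pso myx dfquk tgov msrw
Hunk 2: at line 7 remove [tgov] add [cudm,hljmh] -> 10 lines: rasp xyti gsnn xyw pso myx dfquk cudm hljmh msrw
Hunk 3: at line 1 remove [xyti,gsnn] add [oztd,dpk,ysgis] -> 11 lines: rasp oztd dpk ysgis xyw pso myx dfquk cudm hljmh msrw
Hunk 4: at line 6 remove [myx,dfquk] add [ptaim,pmtre] -> 11 lines: rasp oztd dpk ysgis xyw pso ptaim pmtre cudm hljmh msrw
Hunk 5: at line 1 remove [dpk] add [hpzhl] -> 11 lines: rasp oztd hpzhl ysgis xyw pso ptaim pmtre cudm hljmh msrw
Final line 6: pso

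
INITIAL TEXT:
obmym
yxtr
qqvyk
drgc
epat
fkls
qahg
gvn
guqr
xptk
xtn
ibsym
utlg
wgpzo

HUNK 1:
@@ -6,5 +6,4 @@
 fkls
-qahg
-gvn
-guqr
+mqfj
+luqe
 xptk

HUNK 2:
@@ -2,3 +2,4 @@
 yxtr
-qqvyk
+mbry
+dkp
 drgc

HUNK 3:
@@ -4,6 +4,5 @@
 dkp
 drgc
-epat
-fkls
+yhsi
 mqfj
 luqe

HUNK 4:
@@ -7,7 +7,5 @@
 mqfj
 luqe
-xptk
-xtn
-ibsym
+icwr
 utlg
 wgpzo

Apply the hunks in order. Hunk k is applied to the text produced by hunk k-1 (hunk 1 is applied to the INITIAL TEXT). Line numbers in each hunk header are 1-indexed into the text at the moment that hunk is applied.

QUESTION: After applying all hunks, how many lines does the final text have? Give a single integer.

Hunk 1: at line 6 remove [qahg,gvn,guqr] add [mqfj,luqe] -> 13 lines: obmym yxtr qqvyk drgc epat fkls mqfj luqe xptk xtn ibsym utlg wgpzo
Hunk 2: at line 2 remove [qqvyk] add [mbry,dkp] -> 14 lines: obmym yxtr mbry dkp drgc epat fkls mqfj luqe xptk xtn ibsym utlg wgpzo
Hunk 3: at line 4 remove [epat,fkls] add [yhsi] -> 13 lines: obmym yxtr mbry dkp drgc yhsi mqfj luqe xptk xtn ibsym utlg wgpzo
Hunk 4: at line 7 remove [xptk,xtn,ibsym] add [icwr] -> 11 lines: obmym yxtr mbry dkp drgc yhsi mqfj luqe icwr utlg wgpzo
Final line count: 11

Answer: 11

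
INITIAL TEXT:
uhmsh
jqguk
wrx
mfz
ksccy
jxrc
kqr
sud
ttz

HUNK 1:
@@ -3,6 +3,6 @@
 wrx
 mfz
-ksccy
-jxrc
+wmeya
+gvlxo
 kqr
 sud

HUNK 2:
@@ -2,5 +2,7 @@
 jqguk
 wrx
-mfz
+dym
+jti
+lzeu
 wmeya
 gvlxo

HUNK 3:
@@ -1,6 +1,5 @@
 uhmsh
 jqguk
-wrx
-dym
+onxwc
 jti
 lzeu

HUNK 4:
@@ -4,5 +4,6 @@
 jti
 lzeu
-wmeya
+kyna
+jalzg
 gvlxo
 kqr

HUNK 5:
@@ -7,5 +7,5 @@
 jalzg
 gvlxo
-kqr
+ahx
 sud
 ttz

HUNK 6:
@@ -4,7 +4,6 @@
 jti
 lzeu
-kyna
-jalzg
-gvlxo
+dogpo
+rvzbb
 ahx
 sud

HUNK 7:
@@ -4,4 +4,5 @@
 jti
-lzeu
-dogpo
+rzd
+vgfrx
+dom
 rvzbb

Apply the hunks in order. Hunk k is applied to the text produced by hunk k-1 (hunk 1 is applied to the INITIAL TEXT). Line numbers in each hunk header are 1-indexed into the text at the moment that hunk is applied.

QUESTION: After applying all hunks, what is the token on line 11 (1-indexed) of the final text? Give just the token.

Answer: ttz

Derivation:
Hunk 1: at line 3 remove [ksccy,jxrc] add [wmeya,gvlxo] -> 9 lines: uhmsh jqguk wrx mfz wmeya gvlxo kqr sud ttz
Hunk 2: at line 2 remove [mfz] add [dym,jti,lzeu] -> 11 lines: uhmsh jqguk wrx dym jti lzeu wmeya gvlxo kqr sud ttz
Hunk 3: at line 1 remove [wrx,dym] add [onxwc] -> 10 lines: uhmsh jqguk onxwc jti lzeu wmeya gvlxo kqr sud ttz
Hunk 4: at line 4 remove [wmeya] add [kyna,jalzg] -> 11 lines: uhmsh jqguk onxwc jti lzeu kyna jalzg gvlxo kqr sud ttz
Hunk 5: at line 7 remove [kqr] add [ahx] -> 11 lines: uhmsh jqguk onxwc jti lzeu kyna jalzg gvlxo ahx sud ttz
Hunk 6: at line 4 remove [kyna,jalzg,gvlxo] add [dogpo,rvzbb] -> 10 lines: uhmsh jqguk onxwc jti lzeu dogpo rvzbb ahx sud ttz
Hunk 7: at line 4 remove [lzeu,dogpo] add [rzd,vgfrx,dom] -> 11 lines: uhmsh jqguk onxwc jti rzd vgfrx dom rvzbb ahx sud ttz
Final line 11: ttz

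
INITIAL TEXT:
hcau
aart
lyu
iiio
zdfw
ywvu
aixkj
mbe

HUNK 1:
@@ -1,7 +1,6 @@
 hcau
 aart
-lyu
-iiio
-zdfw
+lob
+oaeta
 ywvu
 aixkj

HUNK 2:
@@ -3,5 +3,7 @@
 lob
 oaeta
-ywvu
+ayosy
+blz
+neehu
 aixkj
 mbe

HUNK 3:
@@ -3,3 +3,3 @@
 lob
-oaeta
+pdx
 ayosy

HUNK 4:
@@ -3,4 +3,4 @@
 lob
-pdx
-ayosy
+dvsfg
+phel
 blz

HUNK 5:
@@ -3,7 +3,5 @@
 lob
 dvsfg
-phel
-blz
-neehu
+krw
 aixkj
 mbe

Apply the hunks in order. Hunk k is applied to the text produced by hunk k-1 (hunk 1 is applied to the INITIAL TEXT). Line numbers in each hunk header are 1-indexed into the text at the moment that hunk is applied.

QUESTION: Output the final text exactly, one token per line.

Hunk 1: at line 1 remove [lyu,iiio,zdfw] add [lob,oaeta] -> 7 lines: hcau aart lob oaeta ywvu aixkj mbe
Hunk 2: at line 3 remove [ywvu] add [ayosy,blz,neehu] -> 9 lines: hcau aart lob oaeta ayosy blz neehu aixkj mbe
Hunk 3: at line 3 remove [oaeta] add [pdx] -> 9 lines: hcau aart lob pdx ayosy blz neehu aixkj mbe
Hunk 4: at line 3 remove [pdx,ayosy] add [dvsfg,phel] -> 9 lines: hcau aart lob dvsfg phel blz neehu aixkj mbe
Hunk 5: at line 3 remove [phel,blz,neehu] add [krw] -> 7 lines: hcau aart lob dvsfg krw aixkj mbe

Answer: hcau
aart
lob
dvsfg
krw
aixkj
mbe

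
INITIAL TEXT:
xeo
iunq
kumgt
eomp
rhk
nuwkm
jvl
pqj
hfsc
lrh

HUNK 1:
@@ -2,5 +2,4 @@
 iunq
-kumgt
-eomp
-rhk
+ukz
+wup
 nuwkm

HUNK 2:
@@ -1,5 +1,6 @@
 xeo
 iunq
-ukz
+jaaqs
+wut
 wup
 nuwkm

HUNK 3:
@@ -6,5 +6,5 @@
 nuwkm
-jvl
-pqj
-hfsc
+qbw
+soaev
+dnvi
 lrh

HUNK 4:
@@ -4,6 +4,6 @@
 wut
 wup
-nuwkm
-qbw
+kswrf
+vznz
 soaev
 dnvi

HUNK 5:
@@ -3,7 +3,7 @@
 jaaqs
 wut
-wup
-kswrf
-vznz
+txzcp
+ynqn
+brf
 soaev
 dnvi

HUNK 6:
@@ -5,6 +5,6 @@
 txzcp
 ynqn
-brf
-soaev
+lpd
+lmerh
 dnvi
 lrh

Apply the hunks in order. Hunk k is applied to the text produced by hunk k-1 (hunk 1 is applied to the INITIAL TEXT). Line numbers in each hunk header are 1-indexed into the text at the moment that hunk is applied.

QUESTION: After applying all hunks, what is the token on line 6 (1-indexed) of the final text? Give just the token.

Hunk 1: at line 2 remove [kumgt,eomp,rhk] add [ukz,wup] -> 9 lines: xeo iunq ukz wup nuwkm jvl pqj hfsc lrh
Hunk 2: at line 1 remove [ukz] add [jaaqs,wut] -> 10 lines: xeo iunq jaaqs wut wup nuwkm jvl pqj hfsc lrh
Hunk 3: at line 6 remove [jvl,pqj,hfsc] add [qbw,soaev,dnvi] -> 10 lines: xeo iunq jaaqs wut wup nuwkm qbw soaev dnvi lrh
Hunk 4: at line 4 remove [nuwkm,qbw] add [kswrf,vznz] -> 10 lines: xeo iunq jaaqs wut wup kswrf vznz soaev dnvi lrh
Hunk 5: at line 3 remove [wup,kswrf,vznz] add [txzcp,ynqn,brf] -> 10 lines: xeo iunq jaaqs wut txzcp ynqn brf soaev dnvi lrh
Hunk 6: at line 5 remove [brf,soaev] add [lpd,lmerh] -> 10 lines: xeo iunq jaaqs wut txzcp ynqn lpd lmerh dnvi lrh
Final line 6: ynqn

Answer: ynqn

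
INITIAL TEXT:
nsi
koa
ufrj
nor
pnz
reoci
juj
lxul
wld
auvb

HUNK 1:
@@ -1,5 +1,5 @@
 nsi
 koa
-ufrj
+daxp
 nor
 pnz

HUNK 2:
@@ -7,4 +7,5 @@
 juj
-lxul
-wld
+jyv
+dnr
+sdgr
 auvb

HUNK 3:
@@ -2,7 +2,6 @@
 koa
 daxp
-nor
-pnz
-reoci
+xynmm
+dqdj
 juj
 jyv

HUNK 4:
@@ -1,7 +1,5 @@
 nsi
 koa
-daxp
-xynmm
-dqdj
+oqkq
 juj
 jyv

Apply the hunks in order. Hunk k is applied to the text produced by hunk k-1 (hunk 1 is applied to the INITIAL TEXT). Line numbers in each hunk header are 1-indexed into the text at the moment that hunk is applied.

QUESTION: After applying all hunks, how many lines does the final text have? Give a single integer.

Hunk 1: at line 1 remove [ufrj] add [daxp] -> 10 lines: nsi koa daxp nor pnz reoci juj lxul wld auvb
Hunk 2: at line 7 remove [lxul,wld] add [jyv,dnr,sdgr] -> 11 lines: nsi koa daxp nor pnz reoci juj jyv dnr sdgr auvb
Hunk 3: at line 2 remove [nor,pnz,reoci] add [xynmm,dqdj] -> 10 lines: nsi koa daxp xynmm dqdj juj jyv dnr sdgr auvb
Hunk 4: at line 1 remove [daxp,xynmm,dqdj] add [oqkq] -> 8 lines: nsi koa oqkq juj jyv dnr sdgr auvb
Final line count: 8

Answer: 8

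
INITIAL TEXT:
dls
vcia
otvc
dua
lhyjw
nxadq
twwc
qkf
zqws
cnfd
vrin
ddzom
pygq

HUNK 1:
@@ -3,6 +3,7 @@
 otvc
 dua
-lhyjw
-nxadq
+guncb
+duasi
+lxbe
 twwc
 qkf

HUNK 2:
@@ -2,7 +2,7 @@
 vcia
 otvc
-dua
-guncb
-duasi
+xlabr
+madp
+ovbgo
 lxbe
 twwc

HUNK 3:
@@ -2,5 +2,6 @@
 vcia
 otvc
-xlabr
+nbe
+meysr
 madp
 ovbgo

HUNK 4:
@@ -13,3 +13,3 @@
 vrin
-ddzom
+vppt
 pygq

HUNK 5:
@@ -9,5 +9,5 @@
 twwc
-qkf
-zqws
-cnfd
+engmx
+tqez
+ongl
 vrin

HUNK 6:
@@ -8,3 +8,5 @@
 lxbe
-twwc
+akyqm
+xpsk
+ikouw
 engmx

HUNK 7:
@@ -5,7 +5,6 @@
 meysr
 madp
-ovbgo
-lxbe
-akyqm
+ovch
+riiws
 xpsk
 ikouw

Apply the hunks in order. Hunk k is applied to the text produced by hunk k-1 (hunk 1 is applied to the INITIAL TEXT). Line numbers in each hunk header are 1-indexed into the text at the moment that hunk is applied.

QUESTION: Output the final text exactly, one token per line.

Answer: dls
vcia
otvc
nbe
meysr
madp
ovch
riiws
xpsk
ikouw
engmx
tqez
ongl
vrin
vppt
pygq

Derivation:
Hunk 1: at line 3 remove [lhyjw,nxadq] add [guncb,duasi,lxbe] -> 14 lines: dls vcia otvc dua guncb duasi lxbe twwc qkf zqws cnfd vrin ddzom pygq
Hunk 2: at line 2 remove [dua,guncb,duasi] add [xlabr,madp,ovbgo] -> 14 lines: dls vcia otvc xlabr madp ovbgo lxbe twwc qkf zqws cnfd vrin ddzom pygq
Hunk 3: at line 2 remove [xlabr] add [nbe,meysr] -> 15 lines: dls vcia otvc nbe meysr madp ovbgo lxbe twwc qkf zqws cnfd vrin ddzom pygq
Hunk 4: at line 13 remove [ddzom] add [vppt] -> 15 lines: dls vcia otvc nbe meysr madp ovbgo lxbe twwc qkf zqws cnfd vrin vppt pygq
Hunk 5: at line 9 remove [qkf,zqws,cnfd] add [engmx,tqez,ongl] -> 15 lines: dls vcia otvc nbe meysr madp ovbgo lxbe twwc engmx tqez ongl vrin vppt pygq
Hunk 6: at line 8 remove [twwc] add [akyqm,xpsk,ikouw] -> 17 lines: dls vcia otvc nbe meysr madp ovbgo lxbe akyqm xpsk ikouw engmx tqez ongl vrin vppt pygq
Hunk 7: at line 5 remove [ovbgo,lxbe,akyqm] add [ovch,riiws] -> 16 lines: dls vcia otvc nbe meysr madp ovch riiws xpsk ikouw engmx tqez ongl vrin vppt pygq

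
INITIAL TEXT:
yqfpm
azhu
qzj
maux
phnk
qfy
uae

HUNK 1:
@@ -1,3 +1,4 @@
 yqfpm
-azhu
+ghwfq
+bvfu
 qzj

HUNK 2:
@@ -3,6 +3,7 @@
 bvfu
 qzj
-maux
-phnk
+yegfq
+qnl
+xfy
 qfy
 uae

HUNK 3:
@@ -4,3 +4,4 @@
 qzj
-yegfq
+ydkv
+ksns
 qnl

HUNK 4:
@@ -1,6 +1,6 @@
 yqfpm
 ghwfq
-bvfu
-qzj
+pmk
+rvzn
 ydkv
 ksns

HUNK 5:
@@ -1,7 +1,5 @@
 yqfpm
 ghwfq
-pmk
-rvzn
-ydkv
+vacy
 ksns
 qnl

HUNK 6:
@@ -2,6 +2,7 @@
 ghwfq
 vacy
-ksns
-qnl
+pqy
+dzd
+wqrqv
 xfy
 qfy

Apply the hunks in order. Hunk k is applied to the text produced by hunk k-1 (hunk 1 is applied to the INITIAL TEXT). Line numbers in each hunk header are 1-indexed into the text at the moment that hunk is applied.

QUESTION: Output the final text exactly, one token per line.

Hunk 1: at line 1 remove [azhu] add [ghwfq,bvfu] -> 8 lines: yqfpm ghwfq bvfu qzj maux phnk qfy uae
Hunk 2: at line 3 remove [maux,phnk] add [yegfq,qnl,xfy] -> 9 lines: yqfpm ghwfq bvfu qzj yegfq qnl xfy qfy uae
Hunk 3: at line 4 remove [yegfq] add [ydkv,ksns] -> 10 lines: yqfpm ghwfq bvfu qzj ydkv ksns qnl xfy qfy uae
Hunk 4: at line 1 remove [bvfu,qzj] add [pmk,rvzn] -> 10 lines: yqfpm ghwfq pmk rvzn ydkv ksns qnl xfy qfy uae
Hunk 5: at line 1 remove [pmk,rvzn,ydkv] add [vacy] -> 8 lines: yqfpm ghwfq vacy ksns qnl xfy qfy uae
Hunk 6: at line 2 remove [ksns,qnl] add [pqy,dzd,wqrqv] -> 9 lines: yqfpm ghwfq vacy pqy dzd wqrqv xfy qfy uae

Answer: yqfpm
ghwfq
vacy
pqy
dzd
wqrqv
xfy
qfy
uae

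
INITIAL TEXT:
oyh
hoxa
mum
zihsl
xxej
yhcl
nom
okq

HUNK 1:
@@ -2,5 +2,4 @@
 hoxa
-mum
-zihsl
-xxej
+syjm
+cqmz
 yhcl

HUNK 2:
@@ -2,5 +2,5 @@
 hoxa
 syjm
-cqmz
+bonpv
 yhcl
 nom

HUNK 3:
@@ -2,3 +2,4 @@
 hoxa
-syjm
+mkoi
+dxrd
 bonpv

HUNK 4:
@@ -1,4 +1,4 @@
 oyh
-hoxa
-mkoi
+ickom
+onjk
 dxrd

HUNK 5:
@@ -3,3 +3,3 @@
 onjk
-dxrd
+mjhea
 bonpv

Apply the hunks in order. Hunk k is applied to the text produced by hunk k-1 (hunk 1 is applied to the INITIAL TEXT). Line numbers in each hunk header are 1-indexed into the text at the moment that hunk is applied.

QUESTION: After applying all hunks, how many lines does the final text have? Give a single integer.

Answer: 8

Derivation:
Hunk 1: at line 2 remove [mum,zihsl,xxej] add [syjm,cqmz] -> 7 lines: oyh hoxa syjm cqmz yhcl nom okq
Hunk 2: at line 2 remove [cqmz] add [bonpv] -> 7 lines: oyh hoxa syjm bonpv yhcl nom okq
Hunk 3: at line 2 remove [syjm] add [mkoi,dxrd] -> 8 lines: oyh hoxa mkoi dxrd bonpv yhcl nom okq
Hunk 4: at line 1 remove [hoxa,mkoi] add [ickom,onjk] -> 8 lines: oyh ickom onjk dxrd bonpv yhcl nom okq
Hunk 5: at line 3 remove [dxrd] add [mjhea] -> 8 lines: oyh ickom onjk mjhea bonpv yhcl nom okq
Final line count: 8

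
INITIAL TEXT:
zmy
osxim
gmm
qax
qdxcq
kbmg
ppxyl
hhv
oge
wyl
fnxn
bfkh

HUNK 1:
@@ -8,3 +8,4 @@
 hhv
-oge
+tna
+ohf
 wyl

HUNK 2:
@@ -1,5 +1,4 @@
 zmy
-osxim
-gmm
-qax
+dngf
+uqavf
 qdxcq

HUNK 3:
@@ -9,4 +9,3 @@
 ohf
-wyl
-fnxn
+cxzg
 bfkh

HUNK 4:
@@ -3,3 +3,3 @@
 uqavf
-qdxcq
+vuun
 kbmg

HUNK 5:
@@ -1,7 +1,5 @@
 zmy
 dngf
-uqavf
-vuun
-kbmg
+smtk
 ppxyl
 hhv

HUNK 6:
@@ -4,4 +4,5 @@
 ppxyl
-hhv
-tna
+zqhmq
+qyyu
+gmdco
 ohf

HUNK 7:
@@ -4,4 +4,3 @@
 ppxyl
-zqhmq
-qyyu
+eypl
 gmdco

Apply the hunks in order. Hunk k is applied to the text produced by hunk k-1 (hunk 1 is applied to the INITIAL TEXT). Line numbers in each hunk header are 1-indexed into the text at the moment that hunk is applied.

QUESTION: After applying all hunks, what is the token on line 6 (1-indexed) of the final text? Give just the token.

Hunk 1: at line 8 remove [oge] add [tna,ohf] -> 13 lines: zmy osxim gmm qax qdxcq kbmg ppxyl hhv tna ohf wyl fnxn bfkh
Hunk 2: at line 1 remove [osxim,gmm,qax] add [dngf,uqavf] -> 12 lines: zmy dngf uqavf qdxcq kbmg ppxyl hhv tna ohf wyl fnxn bfkh
Hunk 3: at line 9 remove [wyl,fnxn] add [cxzg] -> 11 lines: zmy dngf uqavf qdxcq kbmg ppxyl hhv tna ohf cxzg bfkh
Hunk 4: at line 3 remove [qdxcq] add [vuun] -> 11 lines: zmy dngf uqavf vuun kbmg ppxyl hhv tna ohf cxzg bfkh
Hunk 5: at line 1 remove [uqavf,vuun,kbmg] add [smtk] -> 9 lines: zmy dngf smtk ppxyl hhv tna ohf cxzg bfkh
Hunk 6: at line 4 remove [hhv,tna] add [zqhmq,qyyu,gmdco] -> 10 lines: zmy dngf smtk ppxyl zqhmq qyyu gmdco ohf cxzg bfkh
Hunk 7: at line 4 remove [zqhmq,qyyu] add [eypl] -> 9 lines: zmy dngf smtk ppxyl eypl gmdco ohf cxzg bfkh
Final line 6: gmdco

Answer: gmdco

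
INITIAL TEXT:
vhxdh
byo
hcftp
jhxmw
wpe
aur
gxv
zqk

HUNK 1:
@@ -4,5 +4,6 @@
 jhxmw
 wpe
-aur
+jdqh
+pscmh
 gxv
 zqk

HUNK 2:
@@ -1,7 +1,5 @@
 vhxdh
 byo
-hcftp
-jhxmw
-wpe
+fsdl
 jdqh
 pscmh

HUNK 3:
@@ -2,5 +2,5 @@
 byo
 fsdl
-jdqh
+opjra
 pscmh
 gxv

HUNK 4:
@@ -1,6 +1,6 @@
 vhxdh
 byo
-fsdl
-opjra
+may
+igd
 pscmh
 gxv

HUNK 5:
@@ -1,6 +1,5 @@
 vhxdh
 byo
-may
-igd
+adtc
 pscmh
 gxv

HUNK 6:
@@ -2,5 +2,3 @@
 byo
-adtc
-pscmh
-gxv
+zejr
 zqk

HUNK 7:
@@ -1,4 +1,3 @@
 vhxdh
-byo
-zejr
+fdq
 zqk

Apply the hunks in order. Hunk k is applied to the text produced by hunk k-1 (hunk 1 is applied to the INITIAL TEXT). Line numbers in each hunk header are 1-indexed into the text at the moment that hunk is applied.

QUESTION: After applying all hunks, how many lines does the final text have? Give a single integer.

Answer: 3

Derivation:
Hunk 1: at line 4 remove [aur] add [jdqh,pscmh] -> 9 lines: vhxdh byo hcftp jhxmw wpe jdqh pscmh gxv zqk
Hunk 2: at line 1 remove [hcftp,jhxmw,wpe] add [fsdl] -> 7 lines: vhxdh byo fsdl jdqh pscmh gxv zqk
Hunk 3: at line 2 remove [jdqh] add [opjra] -> 7 lines: vhxdh byo fsdl opjra pscmh gxv zqk
Hunk 4: at line 1 remove [fsdl,opjra] add [may,igd] -> 7 lines: vhxdh byo may igd pscmh gxv zqk
Hunk 5: at line 1 remove [may,igd] add [adtc] -> 6 lines: vhxdh byo adtc pscmh gxv zqk
Hunk 6: at line 2 remove [adtc,pscmh,gxv] add [zejr] -> 4 lines: vhxdh byo zejr zqk
Hunk 7: at line 1 remove [byo,zejr] add [fdq] -> 3 lines: vhxdh fdq zqk
Final line count: 3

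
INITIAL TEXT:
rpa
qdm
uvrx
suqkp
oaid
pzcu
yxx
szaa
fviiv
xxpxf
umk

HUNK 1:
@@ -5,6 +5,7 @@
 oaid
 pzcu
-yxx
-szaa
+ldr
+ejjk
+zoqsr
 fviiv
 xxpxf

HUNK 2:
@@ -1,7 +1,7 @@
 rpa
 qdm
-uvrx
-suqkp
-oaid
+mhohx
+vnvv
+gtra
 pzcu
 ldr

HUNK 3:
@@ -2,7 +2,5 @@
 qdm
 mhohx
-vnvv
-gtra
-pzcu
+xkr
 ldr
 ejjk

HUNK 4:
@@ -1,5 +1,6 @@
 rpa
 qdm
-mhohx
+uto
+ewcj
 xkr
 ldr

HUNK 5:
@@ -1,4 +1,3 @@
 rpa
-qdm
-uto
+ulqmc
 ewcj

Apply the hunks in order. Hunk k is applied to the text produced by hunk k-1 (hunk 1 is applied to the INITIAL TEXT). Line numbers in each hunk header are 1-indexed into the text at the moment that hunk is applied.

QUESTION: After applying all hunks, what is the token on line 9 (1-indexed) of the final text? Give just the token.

Hunk 1: at line 5 remove [yxx,szaa] add [ldr,ejjk,zoqsr] -> 12 lines: rpa qdm uvrx suqkp oaid pzcu ldr ejjk zoqsr fviiv xxpxf umk
Hunk 2: at line 1 remove [uvrx,suqkp,oaid] add [mhohx,vnvv,gtra] -> 12 lines: rpa qdm mhohx vnvv gtra pzcu ldr ejjk zoqsr fviiv xxpxf umk
Hunk 3: at line 2 remove [vnvv,gtra,pzcu] add [xkr] -> 10 lines: rpa qdm mhohx xkr ldr ejjk zoqsr fviiv xxpxf umk
Hunk 4: at line 1 remove [mhohx] add [uto,ewcj] -> 11 lines: rpa qdm uto ewcj xkr ldr ejjk zoqsr fviiv xxpxf umk
Hunk 5: at line 1 remove [qdm,uto] add [ulqmc] -> 10 lines: rpa ulqmc ewcj xkr ldr ejjk zoqsr fviiv xxpxf umk
Final line 9: xxpxf

Answer: xxpxf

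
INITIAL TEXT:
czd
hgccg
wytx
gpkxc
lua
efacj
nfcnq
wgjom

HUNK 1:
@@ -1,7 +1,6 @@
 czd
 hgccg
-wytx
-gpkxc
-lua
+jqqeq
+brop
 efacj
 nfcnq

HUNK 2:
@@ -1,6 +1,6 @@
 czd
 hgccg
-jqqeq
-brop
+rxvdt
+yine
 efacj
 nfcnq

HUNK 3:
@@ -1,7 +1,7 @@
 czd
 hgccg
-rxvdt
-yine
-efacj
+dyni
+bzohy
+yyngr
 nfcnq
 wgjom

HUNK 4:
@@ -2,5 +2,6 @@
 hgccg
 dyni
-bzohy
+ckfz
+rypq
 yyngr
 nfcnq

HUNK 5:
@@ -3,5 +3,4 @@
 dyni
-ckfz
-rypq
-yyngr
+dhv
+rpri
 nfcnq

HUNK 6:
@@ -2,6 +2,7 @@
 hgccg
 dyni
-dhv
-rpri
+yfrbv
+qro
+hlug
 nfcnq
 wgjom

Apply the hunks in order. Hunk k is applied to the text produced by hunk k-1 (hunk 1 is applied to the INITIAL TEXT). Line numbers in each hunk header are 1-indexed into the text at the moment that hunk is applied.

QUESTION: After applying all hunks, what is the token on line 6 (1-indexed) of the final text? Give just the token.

Hunk 1: at line 1 remove [wytx,gpkxc,lua] add [jqqeq,brop] -> 7 lines: czd hgccg jqqeq brop efacj nfcnq wgjom
Hunk 2: at line 1 remove [jqqeq,brop] add [rxvdt,yine] -> 7 lines: czd hgccg rxvdt yine efacj nfcnq wgjom
Hunk 3: at line 1 remove [rxvdt,yine,efacj] add [dyni,bzohy,yyngr] -> 7 lines: czd hgccg dyni bzohy yyngr nfcnq wgjom
Hunk 4: at line 2 remove [bzohy] add [ckfz,rypq] -> 8 lines: czd hgccg dyni ckfz rypq yyngr nfcnq wgjom
Hunk 5: at line 3 remove [ckfz,rypq,yyngr] add [dhv,rpri] -> 7 lines: czd hgccg dyni dhv rpri nfcnq wgjom
Hunk 6: at line 2 remove [dhv,rpri] add [yfrbv,qro,hlug] -> 8 lines: czd hgccg dyni yfrbv qro hlug nfcnq wgjom
Final line 6: hlug

Answer: hlug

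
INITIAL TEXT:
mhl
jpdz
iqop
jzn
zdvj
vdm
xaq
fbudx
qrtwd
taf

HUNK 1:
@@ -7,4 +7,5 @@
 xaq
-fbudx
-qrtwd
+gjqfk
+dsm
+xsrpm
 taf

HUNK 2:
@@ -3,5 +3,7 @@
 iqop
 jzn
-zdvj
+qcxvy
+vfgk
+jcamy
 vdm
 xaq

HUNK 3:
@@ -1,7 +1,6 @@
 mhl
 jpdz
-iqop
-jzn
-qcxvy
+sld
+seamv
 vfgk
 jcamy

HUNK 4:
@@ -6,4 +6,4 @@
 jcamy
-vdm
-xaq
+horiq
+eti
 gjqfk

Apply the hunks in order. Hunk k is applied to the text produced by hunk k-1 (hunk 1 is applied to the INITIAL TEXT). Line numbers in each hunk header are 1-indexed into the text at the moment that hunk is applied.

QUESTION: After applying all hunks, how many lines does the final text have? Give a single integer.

Answer: 12

Derivation:
Hunk 1: at line 7 remove [fbudx,qrtwd] add [gjqfk,dsm,xsrpm] -> 11 lines: mhl jpdz iqop jzn zdvj vdm xaq gjqfk dsm xsrpm taf
Hunk 2: at line 3 remove [zdvj] add [qcxvy,vfgk,jcamy] -> 13 lines: mhl jpdz iqop jzn qcxvy vfgk jcamy vdm xaq gjqfk dsm xsrpm taf
Hunk 3: at line 1 remove [iqop,jzn,qcxvy] add [sld,seamv] -> 12 lines: mhl jpdz sld seamv vfgk jcamy vdm xaq gjqfk dsm xsrpm taf
Hunk 4: at line 6 remove [vdm,xaq] add [horiq,eti] -> 12 lines: mhl jpdz sld seamv vfgk jcamy horiq eti gjqfk dsm xsrpm taf
Final line count: 12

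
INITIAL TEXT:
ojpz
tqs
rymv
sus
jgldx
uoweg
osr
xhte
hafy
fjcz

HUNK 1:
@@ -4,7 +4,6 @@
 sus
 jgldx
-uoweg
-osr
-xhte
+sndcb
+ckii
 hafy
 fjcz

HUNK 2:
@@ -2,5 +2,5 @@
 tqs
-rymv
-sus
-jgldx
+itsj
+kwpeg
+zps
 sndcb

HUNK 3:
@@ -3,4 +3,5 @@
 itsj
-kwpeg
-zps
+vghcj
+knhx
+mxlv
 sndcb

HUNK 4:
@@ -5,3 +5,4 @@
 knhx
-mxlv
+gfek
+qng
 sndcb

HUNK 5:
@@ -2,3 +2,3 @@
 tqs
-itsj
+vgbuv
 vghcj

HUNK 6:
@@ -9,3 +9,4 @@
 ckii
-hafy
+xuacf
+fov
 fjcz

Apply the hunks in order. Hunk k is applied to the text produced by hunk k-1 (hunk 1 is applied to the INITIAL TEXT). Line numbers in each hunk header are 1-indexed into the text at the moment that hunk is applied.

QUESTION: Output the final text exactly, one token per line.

Hunk 1: at line 4 remove [uoweg,osr,xhte] add [sndcb,ckii] -> 9 lines: ojpz tqs rymv sus jgldx sndcb ckii hafy fjcz
Hunk 2: at line 2 remove [rymv,sus,jgldx] add [itsj,kwpeg,zps] -> 9 lines: ojpz tqs itsj kwpeg zps sndcb ckii hafy fjcz
Hunk 3: at line 3 remove [kwpeg,zps] add [vghcj,knhx,mxlv] -> 10 lines: ojpz tqs itsj vghcj knhx mxlv sndcb ckii hafy fjcz
Hunk 4: at line 5 remove [mxlv] add [gfek,qng] -> 11 lines: ojpz tqs itsj vghcj knhx gfek qng sndcb ckii hafy fjcz
Hunk 5: at line 2 remove [itsj] add [vgbuv] -> 11 lines: ojpz tqs vgbuv vghcj knhx gfek qng sndcb ckii hafy fjcz
Hunk 6: at line 9 remove [hafy] add [xuacf,fov] -> 12 lines: ojpz tqs vgbuv vghcj knhx gfek qng sndcb ckii xuacf fov fjcz

Answer: ojpz
tqs
vgbuv
vghcj
knhx
gfek
qng
sndcb
ckii
xuacf
fov
fjcz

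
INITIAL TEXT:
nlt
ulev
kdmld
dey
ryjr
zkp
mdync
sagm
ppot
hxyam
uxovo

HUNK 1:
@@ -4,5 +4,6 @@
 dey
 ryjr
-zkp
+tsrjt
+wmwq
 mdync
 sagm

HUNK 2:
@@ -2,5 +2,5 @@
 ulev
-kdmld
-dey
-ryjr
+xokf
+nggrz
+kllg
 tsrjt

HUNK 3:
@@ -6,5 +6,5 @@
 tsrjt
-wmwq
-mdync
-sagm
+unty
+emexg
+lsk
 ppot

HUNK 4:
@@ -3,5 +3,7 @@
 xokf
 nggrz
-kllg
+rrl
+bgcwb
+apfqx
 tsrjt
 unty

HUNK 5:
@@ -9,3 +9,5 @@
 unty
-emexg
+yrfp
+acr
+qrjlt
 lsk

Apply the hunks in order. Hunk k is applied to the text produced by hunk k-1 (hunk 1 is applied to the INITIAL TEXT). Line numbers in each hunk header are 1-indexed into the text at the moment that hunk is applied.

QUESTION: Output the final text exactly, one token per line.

Hunk 1: at line 4 remove [zkp] add [tsrjt,wmwq] -> 12 lines: nlt ulev kdmld dey ryjr tsrjt wmwq mdync sagm ppot hxyam uxovo
Hunk 2: at line 2 remove [kdmld,dey,ryjr] add [xokf,nggrz,kllg] -> 12 lines: nlt ulev xokf nggrz kllg tsrjt wmwq mdync sagm ppot hxyam uxovo
Hunk 3: at line 6 remove [wmwq,mdync,sagm] add [unty,emexg,lsk] -> 12 lines: nlt ulev xokf nggrz kllg tsrjt unty emexg lsk ppot hxyam uxovo
Hunk 4: at line 3 remove [kllg] add [rrl,bgcwb,apfqx] -> 14 lines: nlt ulev xokf nggrz rrl bgcwb apfqx tsrjt unty emexg lsk ppot hxyam uxovo
Hunk 5: at line 9 remove [emexg] add [yrfp,acr,qrjlt] -> 16 lines: nlt ulev xokf nggrz rrl bgcwb apfqx tsrjt unty yrfp acr qrjlt lsk ppot hxyam uxovo

Answer: nlt
ulev
xokf
nggrz
rrl
bgcwb
apfqx
tsrjt
unty
yrfp
acr
qrjlt
lsk
ppot
hxyam
uxovo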